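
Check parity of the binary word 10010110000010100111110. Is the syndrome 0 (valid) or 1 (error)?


Syndrome = XOR of all bits = 1 XOR 0 XOR 0 XOR 1 XOR 0 XOR 1 XOR 1 XOR 0 XOR 0 XOR 0 XOR 0 XOR 0 XOR 1 XOR 0 XOR 1 XOR 0 XOR 0 XOR 1 XOR 1 XOR 1 XOR 1 XOR 1 XOR 0 = 1

1


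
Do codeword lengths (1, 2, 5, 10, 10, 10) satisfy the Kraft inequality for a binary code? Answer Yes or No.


Kraft sum = sum(2^(-l_i)) = 0.7842, need <= 1. Result: satisfied (a binary prefix-free code with these lengths exists)

Yes


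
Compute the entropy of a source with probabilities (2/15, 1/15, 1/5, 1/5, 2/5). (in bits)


H = -sum(p_i * log2(p_i)). Terms: -(2/15)*log2(2/15) = 0.387585; -(1/15)*log2(1/15) = 0.260459; -(1/5)*log2(1/5) = 0.464386; -(1/5)*log2(1/5) = 0.464386; -(2/5)*log2(2/5) = 0.528771. H = 0.387585 + 0.260459 + 0.464386 + 0.464386 + 0.528771 = 2.1056

2.1056 bits


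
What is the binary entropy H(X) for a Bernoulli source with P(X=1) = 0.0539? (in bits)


H = -p*log2(p) - (1-p)*log2(1-p). -0.0539*log2(0.0539) = 0.227111; -0.9461*log2(0.9461) = 0.075627. H = 0.227111 + 0.075627 = 0.3027

0.3027 bits


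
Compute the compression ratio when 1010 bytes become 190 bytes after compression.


Ratio = original / compressed = 1010 / 190 = 5.3158

5.3158


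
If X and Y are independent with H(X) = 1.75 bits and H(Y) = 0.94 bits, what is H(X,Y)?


For independent variables, H(X,Y) = H(X) + H(Y) = 1.75 + 0.94 = 2.69

2.69 bits


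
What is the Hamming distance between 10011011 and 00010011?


Count differing positions: ^ . . . ^ . . . = 2 differences

2


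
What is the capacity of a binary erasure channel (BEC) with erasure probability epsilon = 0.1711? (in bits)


C = 1 - epsilon = 1 - 0.1711 = 0.8289

0.8289 bits


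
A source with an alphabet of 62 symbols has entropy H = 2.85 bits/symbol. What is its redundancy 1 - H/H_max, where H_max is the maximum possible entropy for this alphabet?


H_max = log2(K) = log2(62) = 5.9542 bits/symbol. Redundancy = 1 - H/H_max = 1 - 2.85/5.9542 = 1 - 0.4787 = 0.5213

0.5213


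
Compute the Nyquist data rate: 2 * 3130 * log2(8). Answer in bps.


Rate = 2 * B * log2(M) = 2 * 3130 * 3.0 = 18780.0

18780.0 bps


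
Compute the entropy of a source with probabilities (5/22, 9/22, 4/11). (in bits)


H = -sum(p_i * log2(p_i)). Terms: -(5/22)*log2(5/22) = 0.485796; -(9/22)*log2(9/22) = 0.527525; -(4/11)*log2(4/11) = 0.530702. H = 0.485796 + 0.527525 + 0.530702 = 1.544

1.544 bits


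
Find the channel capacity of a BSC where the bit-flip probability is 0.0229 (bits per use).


H(p) = -p*log2(p) - (1-p)*log2(1-p) = -0.0229*log2(0.0229) - 0.9771*log2(0.9771) = 0.124771 + 0.032657 = 0.1574. C = 1 - H(p) = 1 - 0.1574 = 0.8426

0.8426 bits


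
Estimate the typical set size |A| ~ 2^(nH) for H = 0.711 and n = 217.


log2|A_typical| = nH = 217 * 0.711 = 154.287, so |A_typical| ~ 2^154.287 = 2.786e+46

2.786e+46


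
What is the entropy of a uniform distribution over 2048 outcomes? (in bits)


H = log2(n) = log2(2048) = 11.0

11.0 bits


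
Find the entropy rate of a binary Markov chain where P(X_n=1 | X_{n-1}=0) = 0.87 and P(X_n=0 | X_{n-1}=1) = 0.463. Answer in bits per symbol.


Stationary distribution: pi_0 = p10/(p01+p10) = 0.3473, pi_1 = 0.6527. Entropy rate H' = pi_0*H(p01) + pi_1*H(p10) = 0.3473*0.5574 + 0.6527*0.996 = 0.8437

0.8437 bits/symbol


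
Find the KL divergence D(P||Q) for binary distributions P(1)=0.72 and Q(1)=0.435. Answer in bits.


KL = p*log2(p/q) + (1-p)*log2((1-p)/(1-q)) = 0.72*log2(0.72/0.435) + 0.28*log2(0.28/0.565) = 0.2398

0.2398 bits


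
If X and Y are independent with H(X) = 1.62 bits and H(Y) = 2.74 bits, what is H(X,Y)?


For independent variables, H(X,Y) = H(X) + H(Y) = 1.62 + 2.74 = 4.36

4.36 bits


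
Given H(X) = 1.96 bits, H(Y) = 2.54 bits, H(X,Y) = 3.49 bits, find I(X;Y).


I(X;Y) = H(X) + H(Y) - H(X,Y) = 1.96 + 2.54 - 3.49 = 1.01

1.01 bits


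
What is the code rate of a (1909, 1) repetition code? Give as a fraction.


Rate = k/n = 1/1909

1/1909


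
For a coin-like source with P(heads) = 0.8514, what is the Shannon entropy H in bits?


H = -p*log2(p) - (1-p)*log2(1-p). -0.8514*log2(0.8514) = 0.197602; -0.1486*log2(0.1486) = 0.408723. H = 0.197602 + 0.408723 = 0.6063

0.6063 bits


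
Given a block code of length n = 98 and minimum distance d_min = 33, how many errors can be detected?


Detection capability = d_min - 1 = 33 - 1 = 32

32 errors


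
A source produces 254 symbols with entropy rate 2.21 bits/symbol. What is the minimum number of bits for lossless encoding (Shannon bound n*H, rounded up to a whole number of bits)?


Minimum bits >= n * H = 254 * 2.21 = 561.34, rounded up to a whole number of bits = 562

562 bits


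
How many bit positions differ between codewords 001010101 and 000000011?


Count differing positions: . . ^ . ^ . ^ ^ . = 4 differences

4


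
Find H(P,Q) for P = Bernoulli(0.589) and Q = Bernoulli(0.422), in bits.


H(P,Q) = -p*log2(q) - (1-p)*log2(1-q). -0.589*log2(0.422) = 0.733120; -0.411*log2(0.578) = 0.325043. H(P,Q) = 0.733120 + 0.325043 = 1.0582

1.0582 bits


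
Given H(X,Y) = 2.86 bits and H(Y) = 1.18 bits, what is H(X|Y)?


H(X|Y) = H(X,Y) - H(Y) = 2.86 - 1.18 = 1.68

1.68 bits


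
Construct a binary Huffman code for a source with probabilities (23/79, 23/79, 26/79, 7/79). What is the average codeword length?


Huffman construction (repeatedly merge the two least-probable nodes; each merge adds 1 bit to every symbol beneath it): 7/79 + 23/79 = 30/79; 23/79 + 26/79 = 49/79; 30/79 + 49/79 = 1. Resulting codeword lengths (in the order the probabilities were given): (2, 2, 2, 2). L_avg = sum(p_i * l_i) = 23/79*2 + 23/79*2 + 26/79*2 + 7/79*2 = 2

2.0 bits


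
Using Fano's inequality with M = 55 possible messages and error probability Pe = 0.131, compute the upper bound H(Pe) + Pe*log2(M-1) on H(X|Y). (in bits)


H(Pe) = -Pe*log2(Pe) - (1-Pe)*log2(1-Pe) = -0.131*log2(0.131) - 0.869*log2(0.869) = 0.384139 + 0.176035 = 0.5602. Pe*log2(M-1) = 0.131*log2(54) = 0.753890. Bound = H(Pe) + Pe*log2(M-1) = 0.384139 + 0.176035 + 0.753890 = 1.3141

1.3141 bits


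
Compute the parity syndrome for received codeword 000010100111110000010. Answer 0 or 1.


Syndrome = XOR of all bits = 0 XOR 0 XOR 0 XOR 0 XOR 1 XOR 0 XOR 1 XOR 0 XOR 0 XOR 1 XOR 1 XOR 1 XOR 1 XOR 1 XOR 0 XOR 0 XOR 0 XOR 0 XOR 0 XOR 1 XOR 0 = 0

0


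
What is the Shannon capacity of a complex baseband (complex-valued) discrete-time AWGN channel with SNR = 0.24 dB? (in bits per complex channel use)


SNR_linear = 10^(0.24/10) = 1.0568; C = log2(1 + SNR_linear) = log2(1 + 1.0568) = 1.0404

1.0404 bits/channel use


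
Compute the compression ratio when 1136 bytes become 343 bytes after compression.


Ratio = original / compressed = 1136 / 343 = 3.312

3.312


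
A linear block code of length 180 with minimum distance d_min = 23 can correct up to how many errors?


Correction capability = floor((d-1)/2) = floor((23-1)/2) = 11

11 errors


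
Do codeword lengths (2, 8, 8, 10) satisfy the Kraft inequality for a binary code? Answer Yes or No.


Kraft sum = sum(2^(-l_i)) = 0.2588, need <= 1. Result: satisfied (a binary prefix-free code with these lengths exists)

Yes


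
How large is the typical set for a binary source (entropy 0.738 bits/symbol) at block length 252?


log2|A_typical| = nH = 252 * 0.738 = 185.976, so |A_typical| ~ 2^185.976 = 9.646e+55

9.646e+55


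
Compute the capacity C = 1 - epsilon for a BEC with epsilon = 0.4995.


C = 1 - epsilon = 1 - 0.4995 = 0.5005

0.5005 bits


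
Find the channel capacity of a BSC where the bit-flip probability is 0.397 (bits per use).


H(p) = -p*log2(p) - (1-p)*log2(1-p) = -0.397*log2(0.397) - 0.603*log2(0.603) = 0.529117 + 0.440051 = 0.9692. C = 1 - H(p) = 1 - 0.9692 = 0.0308

0.0308 bits


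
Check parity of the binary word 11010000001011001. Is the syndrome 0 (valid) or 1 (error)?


Syndrome = XOR of all bits = 1 XOR 1 XOR 0 XOR 1 XOR 0 XOR 0 XOR 0 XOR 0 XOR 0 XOR 0 XOR 1 XOR 0 XOR 1 XOR 1 XOR 0 XOR 0 XOR 1 = 1

1


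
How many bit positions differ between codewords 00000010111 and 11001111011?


Count differing positions: ^ ^ . . ^ ^ . ^ ^ . . = 6 differences

6


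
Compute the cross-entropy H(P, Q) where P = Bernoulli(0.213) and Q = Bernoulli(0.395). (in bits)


H(P,Q) = -p*log2(q) - (1-p)*log2(1-q). -0.213*log2(0.395) = 0.285436; -0.787*log2(0.605) = 0.570569. H(P,Q) = 0.285436 + 0.570569 = 0.856

0.856 bits


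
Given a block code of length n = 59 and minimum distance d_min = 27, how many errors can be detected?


Detection capability = d_min - 1 = 27 - 1 = 26

26 errors


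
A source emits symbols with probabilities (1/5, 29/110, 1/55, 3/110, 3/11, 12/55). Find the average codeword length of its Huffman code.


Huffman construction (repeatedly merge the two least-probable nodes; each merge adds 1 bit to every symbol beneath it): 1/55 + 3/110 = 1/22; 1/22 + 1/5 = 27/110; 12/55 + 27/110 = 51/110; 29/110 + 3/11 = 59/110; 51/110 + 59/110 = 1. Resulting codeword lengths (in the order the probabilities were given): (3, 2, 4, 4, 2, 2). L_avg = sum(p_i * l_i) = 1/5*3 + 29/110*2 + 1/55*4 + 3/110*4 + 3/11*2 + 12/55*2 = 126/55 = 2.2909

2.2909 bits


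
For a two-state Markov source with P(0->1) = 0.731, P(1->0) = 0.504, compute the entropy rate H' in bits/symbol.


Stationary distribution: pi_0 = p10/(p01+p10) = 0.4081, pi_1 = 0.5919. Entropy rate H' = pi_0*H(p01) + pi_1*H(p10) = 0.4081*0.84 + 0.5919*1.0 = 0.9347

0.9347 bits/symbol


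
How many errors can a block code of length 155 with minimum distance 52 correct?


Correction capability = floor((d-1)/2) = floor((52-1)/2) = 25

25 errors


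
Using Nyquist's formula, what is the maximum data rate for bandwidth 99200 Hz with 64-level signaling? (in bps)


Rate = 2 * B * log2(M) = 2 * 99200 * 6.0 = 1190400.0

1190400.0 bps


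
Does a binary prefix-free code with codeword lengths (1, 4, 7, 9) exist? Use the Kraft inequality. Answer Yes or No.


Kraft sum = sum(2^(-l_i)) = 0.5723, need <= 1. Result: satisfied (a binary prefix-free code with these lengths exists)

Yes


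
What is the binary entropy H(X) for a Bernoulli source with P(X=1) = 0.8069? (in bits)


H = -p*log2(p) - (1-p)*log2(1-p). -0.8069*log2(0.8069) = 0.249766; -0.1931*log2(0.1931) = 0.458145. H = 0.249766 + 0.458145 = 0.7079

0.7079 bits


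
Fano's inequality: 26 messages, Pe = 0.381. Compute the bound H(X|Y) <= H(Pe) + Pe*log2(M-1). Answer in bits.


H(Pe) = -Pe*log2(Pe) - (1-Pe)*log2(1-Pe) = -0.381*log2(0.381) - 0.619*log2(0.619) = 0.530404 + 0.428341 = 0.9587. Pe*log2(M-1) = 0.381*log2(25) = 1.769309. Bound = H(Pe) + Pe*log2(M-1) = 0.530404 + 0.428341 + 1.769309 = 2.7281

2.7281 bits


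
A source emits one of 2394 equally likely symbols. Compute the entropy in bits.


H = log2(n) = log2(2394) = 11.2252

11.2252 bits


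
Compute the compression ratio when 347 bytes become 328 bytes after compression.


Ratio = original / compressed = 347 / 328 = 1.0579

1.0579


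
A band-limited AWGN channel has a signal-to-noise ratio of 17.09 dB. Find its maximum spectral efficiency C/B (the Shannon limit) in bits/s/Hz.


SNR_linear = 10^(17.09/10) = 51.1682; C/B = log2(1 + SNR_linear) = log2(1 + 51.1682) = 5.7051

5.7051 bits/s/Hz


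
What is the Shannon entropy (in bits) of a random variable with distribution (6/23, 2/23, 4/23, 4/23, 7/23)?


H = -sum(p_i * log2(p_i)). Terms: -(6/23)*log2(6/23) = 0.505722; -(2/23)*log2(2/23) = 0.306397; -(4/23)*log2(4/23) = 0.438880; -(4/23)*log2(4/23) = 0.438880; -(7/23)*log2(7/23) = 0.522324. H = 0.505722 + 0.306397 + 0.438880 + 0.438880 + 0.522324 = 2.2122

2.2122 bits


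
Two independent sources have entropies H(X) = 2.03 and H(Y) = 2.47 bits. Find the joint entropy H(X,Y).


For independent variables, H(X,Y) = H(X) + H(Y) = 2.03 + 2.47 = 4.5

4.5 bits


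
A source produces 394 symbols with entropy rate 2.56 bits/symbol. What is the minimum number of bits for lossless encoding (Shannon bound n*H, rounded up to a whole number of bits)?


Minimum bits >= n * H = 394 * 2.56 = 1008.64, rounded up to a whole number of bits = 1009

1009 bits


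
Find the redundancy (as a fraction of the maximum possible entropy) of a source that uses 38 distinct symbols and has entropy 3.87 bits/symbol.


H_max = log2(K) = log2(38) = 5.2479 bits/symbol. Redundancy = 1 - H/H_max = 1 - 3.87/5.2479 = 1 - 0.7374 = 0.2626

0.2626


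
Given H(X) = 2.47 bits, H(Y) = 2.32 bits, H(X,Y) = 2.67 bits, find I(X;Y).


I(X;Y) = H(X) + H(Y) - H(X,Y) = 2.47 + 2.32 - 2.67 = 2.12

2.12 bits


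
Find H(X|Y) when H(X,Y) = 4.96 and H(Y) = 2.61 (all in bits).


H(X|Y) = H(X,Y) - H(Y) = 4.96 - 2.61 = 2.35

2.35 bits


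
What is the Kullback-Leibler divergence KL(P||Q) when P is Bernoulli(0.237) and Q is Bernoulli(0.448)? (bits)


KL = p*log2(p/q) + (1-p)*log2((1-p)/(1-q)) = 0.237*log2(0.237/0.448) + 0.763*log2(0.763/0.552) = 0.1386

0.1386 bits


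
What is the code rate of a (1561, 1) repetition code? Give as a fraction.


Rate = k/n = 1/1561

1/1561


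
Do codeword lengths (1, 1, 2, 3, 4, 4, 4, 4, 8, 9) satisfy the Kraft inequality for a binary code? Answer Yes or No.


Kraft sum = sum(2^(-l_i)) = 1.6309, need <= 1. Result: violated (a binary prefix-free code with these lengths cannot exist)

No


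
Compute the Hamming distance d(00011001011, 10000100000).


Count differing positions: ^ . . ^ ^ ^ . ^ . ^ ^ = 7 differences

7


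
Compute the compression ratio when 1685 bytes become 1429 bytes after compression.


Ratio = original / compressed = 1685 / 1429 = 1.1791

1.1791


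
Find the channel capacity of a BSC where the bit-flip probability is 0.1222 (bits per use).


H(p) = -p*log2(p) - (1-p)*log2(1-p) = -0.1222*log2(0.1222) - 0.8778*log2(0.8778) = 0.370594 + 0.165058 = 0.5357. C = 1 - H(p) = 1 - 0.5357 = 0.4643

0.4643 bits


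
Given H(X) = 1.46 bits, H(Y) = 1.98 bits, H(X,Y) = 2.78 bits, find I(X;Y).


I(X;Y) = H(X) + H(Y) - H(X,Y) = 1.46 + 1.98 - 2.78 = 0.66

0.66 bits


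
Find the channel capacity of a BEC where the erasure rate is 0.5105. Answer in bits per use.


C = 1 - epsilon = 1 - 0.5105 = 0.4895

0.4895 bits


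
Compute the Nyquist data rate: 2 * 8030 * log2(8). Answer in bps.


Rate = 2 * B * log2(M) = 2 * 8030 * 3.0 = 48180.0

48180.0 bps


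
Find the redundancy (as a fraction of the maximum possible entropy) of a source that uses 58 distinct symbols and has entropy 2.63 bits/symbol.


H_max = log2(K) = log2(58) = 5.858 bits/symbol. Redundancy = 1 - H/H_max = 1 - 2.63/5.858 = 1 - 0.449 = 0.551

0.551


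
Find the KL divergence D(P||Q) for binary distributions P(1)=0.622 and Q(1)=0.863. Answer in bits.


KL = p*log2(p/q) + (1-p)*log2((1-p)/(1-q)) = 0.622*log2(0.622/0.863) + 0.378*log2(0.378/0.137) = 0.2596

0.2596 bits


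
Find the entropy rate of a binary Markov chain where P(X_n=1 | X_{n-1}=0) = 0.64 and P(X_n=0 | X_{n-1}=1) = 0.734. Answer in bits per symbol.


Stationary distribution: pi_0 = p10/(p01+p10) = 0.5342, pi_1 = 0.4658. Entropy rate H' = pi_0*H(p01) + pi_1*H(p10) = 0.5342*0.9427 + 0.4658*0.8357 = 0.8928

0.8928 bits/symbol


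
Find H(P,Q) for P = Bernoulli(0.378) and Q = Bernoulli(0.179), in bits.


H(P,Q) = -p*log2(q) - (1-p)*log2(1-q). -0.378*log2(0.179) = 0.938184; -0.622*log2(0.821) = 0.176988. H(P,Q) = 0.938184 + 0.176988 = 1.1152

1.1152 bits


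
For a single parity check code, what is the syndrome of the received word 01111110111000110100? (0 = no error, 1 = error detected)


Syndrome = XOR of all bits = 0 XOR 1 XOR 1 XOR 1 XOR 1 XOR 1 XOR 1 XOR 0 XOR 1 XOR 1 XOR 1 XOR 0 XOR 0 XOR 0 XOR 1 XOR 1 XOR 0 XOR 1 XOR 0 XOR 0 = 0

0


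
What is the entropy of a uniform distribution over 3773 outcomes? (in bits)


H = log2(n) = log2(3773) = 11.8815

11.8815 bits


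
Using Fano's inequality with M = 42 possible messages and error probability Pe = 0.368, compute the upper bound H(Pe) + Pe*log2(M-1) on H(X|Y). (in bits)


H(Pe) = -Pe*log2(Pe) - (1-Pe)*log2(1-Pe) = -0.368*log2(0.368) - 0.632*log2(0.632) = 0.530738 + 0.418386 = 0.9491. Pe*log2(M-1) = 0.368*log2(41) = 1.971579. Bound = H(Pe) + Pe*log2(M-1) = 0.530738 + 0.418386 + 1.971579 = 2.9207

2.9207 bits


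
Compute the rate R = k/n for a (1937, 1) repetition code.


Rate = k/n = 1/1937

1/1937


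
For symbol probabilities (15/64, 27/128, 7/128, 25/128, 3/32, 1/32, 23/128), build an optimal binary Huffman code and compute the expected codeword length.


Huffman construction (repeatedly merge the two least-probable nodes; each merge adds 1 bit to every symbol beneath it): 1/32 + 7/128 = 11/128; 11/128 + 3/32 = 23/128; 23/128 + 23/128 = 23/64; 25/128 + 27/128 = 13/32; 15/64 + 23/64 = 19/32; 13/32 + 19/32 = 1. Resulting codeword lengths (in the order the probabilities were given): (2, 2, 5, 2, 4, 5, 3). L_avg = sum(p_i * l_i) = 15/64*2 + 27/128*2 + 7/128*5 + 25/128*2 + 3/32*4 + 1/32*5 + 23/128*3 = 21/8 = 2.625

2.625 bits


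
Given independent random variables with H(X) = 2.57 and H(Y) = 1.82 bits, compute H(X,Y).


For independent variables, H(X,Y) = H(X) + H(Y) = 2.57 + 1.82 = 4.39

4.39 bits


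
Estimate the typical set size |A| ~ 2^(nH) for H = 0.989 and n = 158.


log2|A_typical| = nH = 158 * 0.989 = 156.262, so |A_typical| ~ 2^156.262 = 1.095e+47

1.095e+47


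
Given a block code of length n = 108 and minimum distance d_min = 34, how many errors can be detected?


Detection capability = d_min - 1 = 34 - 1 = 33

33 errors


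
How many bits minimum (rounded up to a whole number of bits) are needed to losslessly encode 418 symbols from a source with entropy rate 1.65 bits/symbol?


Minimum bits >= n * H = 418 * 1.65 = 689.7, rounded up to a whole number of bits = 690

690 bits


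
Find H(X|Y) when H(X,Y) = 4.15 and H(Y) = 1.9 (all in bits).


H(X|Y) = H(X,Y) - H(Y) = 4.15 - 1.9 = 2.25

2.25 bits


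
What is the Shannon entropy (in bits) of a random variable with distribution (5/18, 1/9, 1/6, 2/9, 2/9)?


H = -sum(p_i * log2(p_i)). Terms: -(5/18)*log2(5/18) = 0.513332; -(1/9)*log2(1/9) = 0.352214; -(1/6)*log2(1/6) = 0.430827; -(2/9)*log2(2/9) = 0.482206; -(2/9)*log2(2/9) = 0.482206. H = 0.513332 + 0.352214 + 0.430827 + 0.482206 + 0.482206 = 2.2608

2.2608 bits


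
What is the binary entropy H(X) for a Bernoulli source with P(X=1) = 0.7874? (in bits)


H = -p*log2(p) - (1-p)*log2(1-p). -0.7874*log2(0.7874) = 0.271520; -0.2126*log2(0.2126) = 0.474903. H = 0.271520 + 0.474903 = 0.7464

0.7464 bits


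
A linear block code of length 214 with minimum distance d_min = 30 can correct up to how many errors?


Correction capability = floor((d-1)/2) = floor((30-1)/2) = 14

14 errors


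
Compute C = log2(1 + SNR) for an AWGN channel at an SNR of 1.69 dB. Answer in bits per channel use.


SNR_linear = 10^(1.69/10) = 1.4757; C = log2(1 + SNR_linear) = log2(1 + 1.4757) = 1.3078

1.3078 bits/channel use


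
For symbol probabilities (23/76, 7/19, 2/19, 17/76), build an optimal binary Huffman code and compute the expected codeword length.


Huffman construction (repeatedly merge the two least-probable nodes; each merge adds 1 bit to every symbol beneath it): 2/19 + 17/76 = 25/76; 23/76 + 25/76 = 12/19; 7/19 + 12/19 = 1. Resulting codeword lengths (in the order the probabilities were given): (2, 1, 3, 3). L_avg = sum(p_i * l_i) = 23/76*2 + 7/19*1 + 2/19*3 + 17/76*3 = 149/76 = 1.9605

1.9605 bits


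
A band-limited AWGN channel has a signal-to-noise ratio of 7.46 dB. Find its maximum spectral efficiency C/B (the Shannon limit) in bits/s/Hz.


SNR_linear = 10^(7.46/10) = 5.5719; C/B = log2(1 + SNR_linear) = log2(1 + 5.5719) = 2.7163

2.7163 bits/s/Hz


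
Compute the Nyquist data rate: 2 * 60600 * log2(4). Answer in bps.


Rate = 2 * B * log2(M) = 2 * 60600 * 2.0 = 242400.0

242400.0 bps


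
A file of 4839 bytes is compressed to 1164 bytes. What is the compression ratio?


Ratio = original / compressed = 4839 / 1164 = 4.1572

4.1572


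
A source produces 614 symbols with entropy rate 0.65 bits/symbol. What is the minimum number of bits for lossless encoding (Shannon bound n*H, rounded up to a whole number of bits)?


Minimum bits >= n * H = 614 * 0.65 = 399.1, rounded up to a whole number of bits = 400

400 bits


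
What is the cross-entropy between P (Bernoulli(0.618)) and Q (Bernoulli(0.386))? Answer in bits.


H(P,Q) = -p*log2(q) - (1-p)*log2(1-q). -0.618*log2(0.386) = 0.848716; -0.382*log2(0.614) = 0.268809. H(P,Q) = 0.848716 + 0.268809 = 1.1175

1.1175 bits


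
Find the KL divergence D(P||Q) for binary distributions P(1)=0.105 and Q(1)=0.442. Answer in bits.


KL = p*log2(p/q) + (1-p)*log2((1-p)/(1-q)) = 0.105*log2(0.105/0.442) + 0.895*log2(0.895/0.558) = 0.3923

0.3923 bits


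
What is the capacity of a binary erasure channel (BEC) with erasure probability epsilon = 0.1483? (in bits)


C = 1 - epsilon = 1 - 0.1483 = 0.8517

0.8517 bits


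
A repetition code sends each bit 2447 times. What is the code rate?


Rate = k/n = 1/2447

1/2447


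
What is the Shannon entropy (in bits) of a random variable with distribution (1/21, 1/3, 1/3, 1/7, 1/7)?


H = -sum(p_i * log2(p_i)). Terms: -(1/21)*log2(1/21) = 0.209158; -(1/3)*log2(1/3) = 0.528321; -(1/3)*log2(1/3) = 0.528321; -(1/7)*log2(1/7) = 0.401051; -(1/7)*log2(1/7) = 0.401051. H = 0.209158 + 0.528321 + 0.528321 + 0.401051 + 0.401051 = 2.0679

2.0679 bits


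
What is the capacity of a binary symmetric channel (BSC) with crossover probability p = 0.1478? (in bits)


H(p) = -p*log2(p) - (1-p)*log2(1-p) = -0.1478*log2(0.1478) - 0.8522*log2(0.8522) = 0.407674 + 0.196633 = 0.6043. C = 1 - H(p) = 1 - 0.6043 = 0.3957

0.3957 bits


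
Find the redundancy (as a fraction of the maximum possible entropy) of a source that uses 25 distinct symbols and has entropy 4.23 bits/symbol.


H_max = log2(K) = log2(25) = 4.6439 bits/symbol. Redundancy = 1 - H/H_max = 1 - 4.23/4.6439 = 1 - 0.9109 = 0.0891

0.0891


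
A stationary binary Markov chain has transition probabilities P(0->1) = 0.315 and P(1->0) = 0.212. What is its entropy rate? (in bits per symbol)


Stationary distribution: pi_0 = p10/(p01+p10) = 0.4023, pi_1 = 0.5977. Entropy rate H' = pi_0*H(p01) + pi_1*H(p10) = 0.4023*0.8989 + 0.5977*0.7453 = 0.8071

0.8071 bits/symbol


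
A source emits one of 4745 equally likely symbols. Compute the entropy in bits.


H = log2(n) = log2(4745) = 12.2122

12.2122 bits


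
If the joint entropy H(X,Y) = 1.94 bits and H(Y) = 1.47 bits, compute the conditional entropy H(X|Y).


H(X|Y) = H(X,Y) - H(Y) = 1.94 - 1.47 = 0.47

0.47 bits


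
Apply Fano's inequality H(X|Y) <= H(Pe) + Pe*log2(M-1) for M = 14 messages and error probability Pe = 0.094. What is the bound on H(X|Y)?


H(Pe) = -Pe*log2(Pe) - (1-Pe)*log2(1-Pe) = -0.094*log2(0.094) - 0.906*log2(0.906) = 0.320652 + 0.129030 = 0.4497. Pe*log2(M-1) = 0.094*log2(13) = 0.347841. Bound = H(Pe) + Pe*log2(M-1) = 0.320652 + 0.129030 + 0.347841 = 0.7975

0.7975 bits


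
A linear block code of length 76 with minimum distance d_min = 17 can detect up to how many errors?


Detection capability = d_min - 1 = 17 - 1 = 16

16 errors


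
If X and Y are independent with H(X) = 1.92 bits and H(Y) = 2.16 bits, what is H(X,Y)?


For independent variables, H(X,Y) = H(X) + H(Y) = 1.92 + 2.16 = 4.08

4.08 bits


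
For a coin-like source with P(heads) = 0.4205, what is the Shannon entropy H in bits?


H = -p*log2(p) - (1-p)*log2(1-p). -0.4205*log2(0.4205) = 0.525550; -0.5795*log2(0.5795) = 0.456136. H = 0.525550 + 0.456136 = 0.9817

0.9817 bits


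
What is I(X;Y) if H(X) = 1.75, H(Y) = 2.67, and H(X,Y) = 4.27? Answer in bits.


I(X;Y) = H(X) + H(Y) - H(X,Y) = 1.75 + 2.67 - 4.27 = 0.15

0.15 bits


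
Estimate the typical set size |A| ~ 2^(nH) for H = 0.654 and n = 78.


log2|A_typical| = nH = 78 * 0.654 = 51.012, so |A_typical| ~ 2^51.012 = 2.271e+15

2.271e+15


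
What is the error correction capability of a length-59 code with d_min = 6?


Correction capability = floor((d-1)/2) = floor((6-1)/2) = 2

2 errors


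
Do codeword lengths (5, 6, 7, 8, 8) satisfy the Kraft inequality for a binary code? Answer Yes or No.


Kraft sum = sum(2^(-l_i)) = 0.0625, need <= 1. Result: satisfied (a binary prefix-free code with these lengths exists)

Yes


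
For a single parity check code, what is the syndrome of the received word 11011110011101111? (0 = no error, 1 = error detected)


Syndrome = XOR of all bits = 1 XOR 1 XOR 0 XOR 1 XOR 1 XOR 1 XOR 1 XOR 0 XOR 0 XOR 1 XOR 1 XOR 1 XOR 0 XOR 1 XOR 1 XOR 1 XOR 1 = 1

1


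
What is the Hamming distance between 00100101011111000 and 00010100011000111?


Count differing positions: . . ^ ^ . . . ^ . . . ^ ^ ^ ^ ^ ^ = 9 differences

9


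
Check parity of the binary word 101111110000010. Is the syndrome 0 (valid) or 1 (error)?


Syndrome = XOR of all bits = 1 XOR 0 XOR 1 XOR 1 XOR 1 XOR 1 XOR 1 XOR 1 XOR 0 XOR 0 XOR 0 XOR 0 XOR 0 XOR 1 XOR 0 = 0

0


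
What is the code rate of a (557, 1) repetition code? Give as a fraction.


Rate = k/n = 1/557

1/557


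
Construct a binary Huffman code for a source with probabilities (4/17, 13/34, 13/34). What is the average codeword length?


Huffman construction (repeatedly merge the two least-probable nodes; each merge adds 1 bit to every symbol beneath it): 4/17 + 13/34 = 21/34; 13/34 + 21/34 = 1. Resulting codeword lengths (in the order the probabilities were given): (2, 2, 1). L_avg = sum(p_i * l_i) = 4/17*2 + 13/34*2 + 13/34*1 = 55/34 = 1.6176

1.6176 bits


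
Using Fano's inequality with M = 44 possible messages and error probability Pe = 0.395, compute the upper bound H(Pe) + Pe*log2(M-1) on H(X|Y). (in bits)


H(Pe) = -Pe*log2(Pe) - (1-Pe)*log2(1-Pe) = -0.395*log2(0.395) - 0.605*log2(0.605) = 0.529330 + 0.438621 = 0.968. Pe*log2(M-1) = 0.395*log2(43) = 2.143375. Bound = H(Pe) + Pe*log2(M-1) = 0.529330 + 0.438621 + 2.143375 = 3.1113

3.1113 bits


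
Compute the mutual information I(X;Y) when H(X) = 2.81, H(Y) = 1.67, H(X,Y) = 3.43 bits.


I(X;Y) = H(X) + H(Y) - H(X,Y) = 2.81 + 1.67 - 3.43 = 1.05

1.05 bits


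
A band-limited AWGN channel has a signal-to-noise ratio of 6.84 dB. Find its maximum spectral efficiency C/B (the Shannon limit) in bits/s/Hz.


SNR_linear = 10^(6.84/10) = 4.8306; C/B = log2(1 + SNR_linear) = log2(1 + 4.8306) = 2.5436

2.5436 bits/s/Hz


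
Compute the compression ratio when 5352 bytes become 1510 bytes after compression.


Ratio = original / compressed = 5352 / 1510 = 3.5444

3.5444


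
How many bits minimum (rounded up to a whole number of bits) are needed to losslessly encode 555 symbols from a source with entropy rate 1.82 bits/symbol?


Minimum bits >= n * H = 555 * 1.82 = 1010.1, rounded up to a whole number of bits = 1011

1011 bits


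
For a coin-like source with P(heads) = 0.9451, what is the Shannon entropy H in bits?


H = -p*log2(p) - (1-p)*log2(1-p). -0.9451*log2(0.9451) = 0.076989; -0.0549*log2(0.0549) = 0.229869. H = 0.076989 + 0.229869 = 0.3069

0.3069 bits


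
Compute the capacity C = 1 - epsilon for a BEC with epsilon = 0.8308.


C = 1 - epsilon = 1 - 0.8308 = 0.1692

0.1692 bits


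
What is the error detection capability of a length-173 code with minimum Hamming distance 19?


Detection capability = d_min - 1 = 19 - 1 = 18

18 errors


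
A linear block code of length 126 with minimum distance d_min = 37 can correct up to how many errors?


Correction capability = floor((d-1)/2) = floor((37-1)/2) = 18

18 errors


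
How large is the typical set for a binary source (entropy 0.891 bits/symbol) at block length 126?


log2|A_typical| = nH = 126 * 0.891 = 112.266, so |A_typical| ~ 2^112.266 = 6.244e+33

6.244e+33


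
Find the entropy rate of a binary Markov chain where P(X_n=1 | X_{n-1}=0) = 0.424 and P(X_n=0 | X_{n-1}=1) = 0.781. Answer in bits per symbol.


Stationary distribution: pi_0 = p10/(p01+p10) = 0.6481, pi_1 = 0.3519. Entropy rate H' = pi_0*H(p01) + pi_1*H(p10) = 0.6481*0.9833 + 0.3519*0.7583 = 0.9041

0.9041 bits/symbol


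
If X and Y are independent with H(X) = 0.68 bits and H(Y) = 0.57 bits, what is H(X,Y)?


For independent variables, H(X,Y) = H(X) + H(Y) = 0.68 + 0.57 = 1.25

1.25 bits


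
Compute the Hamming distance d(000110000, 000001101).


Count differing positions: . . . ^ ^ ^ ^ . ^ = 5 differences

5


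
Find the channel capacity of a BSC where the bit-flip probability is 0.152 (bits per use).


H(p) = -p*log2(p) - (1-p)*log2(1-p) = -0.152*log2(0.152) - 0.848*log2(0.848) = 0.413114 + 0.201709 = 0.6148. C = 1 - H(p) = 1 - 0.6148 = 0.3852

0.3852 bits


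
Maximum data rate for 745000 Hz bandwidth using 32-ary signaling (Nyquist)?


Rate = 2 * B * log2(M) = 2 * 745000 * 5.0 = 7450000.0

7450000.0 bps


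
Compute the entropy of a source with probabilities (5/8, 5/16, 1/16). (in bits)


H = -sum(p_i * log2(p_i)). Terms: -(5/8)*log2(5/8) = 0.423795; -(5/16)*log2(5/16) = 0.524397; -(1/16)*log2(1/16) = 0.250000. H = 0.423795 + 0.524397 + 0.250000 = 1.1982

1.1982 bits


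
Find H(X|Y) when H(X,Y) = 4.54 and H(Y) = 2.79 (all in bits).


H(X|Y) = H(X,Y) - H(Y) = 4.54 - 2.79 = 1.75

1.75 bits


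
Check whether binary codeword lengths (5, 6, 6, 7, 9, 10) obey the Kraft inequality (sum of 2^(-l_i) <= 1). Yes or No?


Kraft sum = sum(2^(-l_i)) = 0.0732, need <= 1. Result: satisfied (a binary prefix-free code with these lengths exists)

Yes


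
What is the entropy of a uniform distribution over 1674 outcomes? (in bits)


H = log2(n) = log2(1674) = 10.7091

10.7091 bits


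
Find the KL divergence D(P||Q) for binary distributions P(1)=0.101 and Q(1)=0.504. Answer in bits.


KL = p*log2(p/q) + (1-p)*log2((1-p)/(1-q)) = 0.101*log2(0.101/0.504) + 0.899*log2(0.899/0.496) = 0.5371

0.5371 bits


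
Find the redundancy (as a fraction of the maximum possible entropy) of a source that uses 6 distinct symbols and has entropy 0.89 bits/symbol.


H_max = log2(K) = log2(6) = 2.585 bits/symbol. Redundancy = 1 - H/H_max = 1 - 0.89/2.585 = 1 - 0.3443 = 0.6557

0.6557


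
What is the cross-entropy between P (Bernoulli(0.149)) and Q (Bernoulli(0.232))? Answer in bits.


H(P,Q) = -p*log2(q) - (1-p)*log2(1-q). -0.149*log2(0.232) = 0.314063; -0.851*log2(0.768) = 0.324079. H(P,Q) = 0.314063 + 0.324079 = 0.6381

0.6381 bits


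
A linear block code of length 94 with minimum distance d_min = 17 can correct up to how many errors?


Correction capability = floor((d-1)/2) = floor((17-1)/2) = 8

8 errors


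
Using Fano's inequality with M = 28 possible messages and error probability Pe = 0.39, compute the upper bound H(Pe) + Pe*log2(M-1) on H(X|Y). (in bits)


H(Pe) = -Pe*log2(Pe) - (1-Pe)*log2(1-Pe) = -0.39*log2(0.39) - 0.61*log2(0.61) = 0.529797 + 0.435002 = 0.9648. Pe*log2(M-1) = 0.39*log2(27) = 1.854406. Bound = H(Pe) + Pe*log2(M-1) = 0.529797 + 0.435002 + 1.854406 = 2.8192

2.8192 bits


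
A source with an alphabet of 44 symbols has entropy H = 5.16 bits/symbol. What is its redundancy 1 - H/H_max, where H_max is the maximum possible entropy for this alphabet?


H_max = log2(K) = log2(44) = 5.4594 bits/symbol. Redundancy = 1 - H/H_max = 1 - 5.16/5.4594 = 1 - 0.9452 = 0.0548

0.0548


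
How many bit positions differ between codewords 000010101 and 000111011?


Count differing positions: . . . ^ . ^ ^ ^ . = 4 differences

4


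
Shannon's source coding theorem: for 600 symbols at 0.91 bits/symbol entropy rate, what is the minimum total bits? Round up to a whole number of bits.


Minimum bits >= n * H = 600 * 0.91 = 546.0, rounded up to a whole number of bits = 546

546 bits


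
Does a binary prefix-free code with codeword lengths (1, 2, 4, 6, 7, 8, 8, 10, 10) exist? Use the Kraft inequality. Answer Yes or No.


Kraft sum = sum(2^(-l_i)) = 0.8457, need <= 1. Result: satisfied (a binary prefix-free code with these lengths exists)

Yes


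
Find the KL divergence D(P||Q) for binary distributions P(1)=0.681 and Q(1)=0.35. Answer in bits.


KL = p*log2(p/q) + (1-p)*log2((1-p)/(1-q)) = 0.681*log2(0.681/0.35) + 0.319*log2(0.319/0.65) = 0.3264

0.3264 bits


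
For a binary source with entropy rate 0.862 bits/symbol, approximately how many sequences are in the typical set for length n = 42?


log2|A_typical| = nH = 42 * 0.862 = 36.204, so |A_typical| ~ 2^36.204 = 7.916e+10

7.916e+10


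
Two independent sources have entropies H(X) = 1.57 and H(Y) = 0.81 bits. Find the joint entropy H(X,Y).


For independent variables, H(X,Y) = H(X) + H(Y) = 1.57 + 0.81 = 2.38

2.38 bits


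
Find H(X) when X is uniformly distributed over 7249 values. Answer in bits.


H = log2(n) = log2(7249) = 12.8236

12.8236 bits


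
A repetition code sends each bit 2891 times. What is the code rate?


Rate = k/n = 1/2891

1/2891


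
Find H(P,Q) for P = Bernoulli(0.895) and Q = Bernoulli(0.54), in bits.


H(P,Q) = -p*log2(q) - (1-p)*log2(1-q). -0.895*log2(0.54) = 0.795627; -0.105*log2(0.46) = 0.117631. H(P,Q) = 0.795627 + 0.117631 = 0.9133

0.9133 bits


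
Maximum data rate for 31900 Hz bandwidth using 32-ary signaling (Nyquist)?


Rate = 2 * B * log2(M) = 2 * 31900 * 5.0 = 319000.0

319000.0 bps


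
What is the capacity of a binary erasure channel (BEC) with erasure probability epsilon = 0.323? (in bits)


C = 1 - epsilon = 1 - 0.323 = 0.677

0.677 bits


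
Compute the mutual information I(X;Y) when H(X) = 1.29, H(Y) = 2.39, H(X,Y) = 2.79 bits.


I(X;Y) = H(X) + H(Y) - H(X,Y) = 1.29 + 2.39 - 2.79 = 0.89

0.89 bits


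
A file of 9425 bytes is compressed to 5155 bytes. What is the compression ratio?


Ratio = original / compressed = 9425 / 5155 = 1.8283

1.8283


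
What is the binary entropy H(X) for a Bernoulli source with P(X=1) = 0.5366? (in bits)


H = -p*log2(p) - (1-p)*log2(1-p). -0.5366*log2(0.5366) = 0.481910; -0.4634*log2(0.4634) = 0.514221. H = 0.481910 + 0.514221 = 0.9961

0.9961 bits


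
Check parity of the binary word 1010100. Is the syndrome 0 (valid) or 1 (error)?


Syndrome = XOR of all bits = 1 XOR 0 XOR 1 XOR 0 XOR 1 XOR 0 XOR 0 = 1

1


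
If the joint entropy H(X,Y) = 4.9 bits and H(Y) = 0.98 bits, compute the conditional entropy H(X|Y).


H(X|Y) = H(X,Y) - H(Y) = 4.9 - 0.98 = 3.92

3.92 bits


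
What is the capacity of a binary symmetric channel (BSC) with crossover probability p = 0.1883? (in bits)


H(p) = -p*log2(p) - (1-p)*log2(1-p) = -0.1883*log2(0.1883) - 0.8117*log2(0.8117) = 0.453595 + 0.244307 = 0.6979. C = 1 - H(p) = 1 - 0.6979 = 0.3021

0.3021 bits


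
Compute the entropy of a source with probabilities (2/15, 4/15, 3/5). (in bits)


H = -sum(p_i * log2(p_i)). Terms: -(2/15)*log2(2/15) = 0.387585; -(4/15)*log2(4/15) = 0.508504; -(3/5)*log2(3/5) = 0.442179. H = 0.387585 + 0.508504 + 0.442179 = 1.3383

1.3383 bits


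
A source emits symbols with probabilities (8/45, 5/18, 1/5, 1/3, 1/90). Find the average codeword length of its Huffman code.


Huffman construction (repeatedly merge the two least-probable nodes; each merge adds 1 bit to every symbol beneath it): 1/90 + 8/45 = 17/90; 17/90 + 1/5 = 7/18; 5/18 + 1/3 = 11/18; 7/18 + 11/18 = 1. Resulting codeword lengths (in the order the probabilities were given): (3, 2, 2, 2, 3). L_avg = sum(p_i * l_i) = 8/45*3 + 5/18*2 + 1/5*2 + 1/3*2 + 1/90*3 = 197/90 = 2.1889

2.1889 bits


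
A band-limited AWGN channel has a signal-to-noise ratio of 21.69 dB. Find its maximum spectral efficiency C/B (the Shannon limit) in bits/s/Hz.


SNR_linear = 10^(21.69/10) = 147.5707; C/B = log2(1 + SNR_linear) = log2(1 + 147.5707) = 7.215

7.215 bits/s/Hz


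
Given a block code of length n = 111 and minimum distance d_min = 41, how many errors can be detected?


Detection capability = d_min - 1 = 41 - 1 = 40

40 errors


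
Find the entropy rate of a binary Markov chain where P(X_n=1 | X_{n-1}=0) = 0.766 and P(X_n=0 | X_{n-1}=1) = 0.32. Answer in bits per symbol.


Stationary distribution: pi_0 = p10/(p01+p10) = 0.2947, pi_1 = 0.7053. Entropy rate H' = pi_0*H(p01) + pi_1*H(p10) = 0.2947*0.7849 + 0.7053*0.9044 = 0.8692

0.8692 bits/symbol


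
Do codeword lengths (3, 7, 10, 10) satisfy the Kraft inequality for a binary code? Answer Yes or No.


Kraft sum = sum(2^(-l_i)) = 0.1348, need <= 1. Result: satisfied (a binary prefix-free code with these lengths exists)

Yes


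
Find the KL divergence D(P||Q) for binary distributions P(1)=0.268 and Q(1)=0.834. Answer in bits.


KL = p*log2(p/q) + (1-p)*log2((1-p)/(1-q)) = 0.268*log2(0.268/0.834) + 0.732*log2(0.732/0.166) = 1.128

1.128 bits


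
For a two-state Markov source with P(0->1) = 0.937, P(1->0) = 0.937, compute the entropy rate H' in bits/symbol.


Stationary distribution: pi_0 = p10/(p01+p10) = 0.5, pi_1 = 0.5. Entropy rate H' = pi_0*H(p01) + pi_1*H(p10) = 0.5*0.3392 + 0.5*0.3392 = 0.3392

0.3392 bits/symbol


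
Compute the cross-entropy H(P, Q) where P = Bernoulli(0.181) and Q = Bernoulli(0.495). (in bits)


H(P,Q) = -p*log2(q) - (1-p)*log2(1-q). -0.181*log2(0.495) = 0.183624; -0.819*log2(0.505) = 0.807243. H(P,Q) = 0.183624 + 0.807243 = 0.9909

0.9909 bits


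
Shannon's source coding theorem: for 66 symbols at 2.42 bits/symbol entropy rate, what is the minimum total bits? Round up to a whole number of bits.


Minimum bits >= n * H = 66 * 2.42 = 159.72, rounded up to a whole number of bits = 160

160 bits


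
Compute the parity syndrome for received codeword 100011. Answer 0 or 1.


Syndrome = XOR of all bits = 1 XOR 0 XOR 0 XOR 0 XOR 1 XOR 1 = 1

1


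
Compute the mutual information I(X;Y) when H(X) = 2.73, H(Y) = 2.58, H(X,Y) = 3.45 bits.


I(X;Y) = H(X) + H(Y) - H(X,Y) = 2.73 + 2.58 - 3.45 = 1.86

1.86 bits


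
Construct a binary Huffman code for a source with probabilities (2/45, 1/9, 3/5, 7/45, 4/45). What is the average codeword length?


Huffman construction (repeatedly merge the two least-probable nodes; each merge adds 1 bit to every symbol beneath it): 2/45 + 4/45 = 2/15; 1/9 + 2/15 = 11/45; 7/45 + 11/45 = 2/5; 2/5 + 3/5 = 1. Resulting codeword lengths (in the order the probabilities were given): (4, 3, 1, 2, 4). L_avg = sum(p_i * l_i) = 2/45*4 + 1/9*3 + 3/5*1 + 7/45*2 + 4/45*4 = 16/9 = 1.7778

1.7778 bits


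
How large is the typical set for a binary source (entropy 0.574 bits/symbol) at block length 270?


log2|A_typical| = nH = 270 * 0.574 = 154.98, so |A_typical| ~ 2^154.98 = 4.504e+46

4.504e+46


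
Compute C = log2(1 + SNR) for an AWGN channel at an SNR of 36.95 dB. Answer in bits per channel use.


SNR_linear = 10^(36.95/10) = 4954.5019; C = log2(1 + SNR_linear) = log2(1 + 4954.5019) = 12.2748

12.2748 bits/channel use


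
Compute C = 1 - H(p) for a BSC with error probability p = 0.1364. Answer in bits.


H(p) = -p*log2(p) - (1-p)*log2(1-p) = -0.1364*log2(0.1364) - 0.8636*log2(0.8636) = 0.392025 + 0.182707 = 0.5747. C = 1 - H(p) = 1 - 0.5747 = 0.4253

0.4253 bits


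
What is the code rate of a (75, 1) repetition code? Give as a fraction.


Rate = k/n = 1/75

1/75


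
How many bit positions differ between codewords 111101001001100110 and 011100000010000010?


Count differing positions: ^ . . . . ^ . . ^ . ^ ^ ^ . . ^ . . = 7 differences

7


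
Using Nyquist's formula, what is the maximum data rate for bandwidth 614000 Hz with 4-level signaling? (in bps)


Rate = 2 * B * log2(M) = 2 * 614000 * 2.0 = 2456000.0

2456000.0 bps


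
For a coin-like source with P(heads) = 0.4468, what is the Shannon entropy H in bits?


H = -p*log2(p) - (1-p)*log2(1-p). -0.4468*log2(0.4468) = 0.519315; -0.5532*log2(0.5532) = 0.472503. H = 0.519315 + 0.472503 = 0.9918

0.9918 bits
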